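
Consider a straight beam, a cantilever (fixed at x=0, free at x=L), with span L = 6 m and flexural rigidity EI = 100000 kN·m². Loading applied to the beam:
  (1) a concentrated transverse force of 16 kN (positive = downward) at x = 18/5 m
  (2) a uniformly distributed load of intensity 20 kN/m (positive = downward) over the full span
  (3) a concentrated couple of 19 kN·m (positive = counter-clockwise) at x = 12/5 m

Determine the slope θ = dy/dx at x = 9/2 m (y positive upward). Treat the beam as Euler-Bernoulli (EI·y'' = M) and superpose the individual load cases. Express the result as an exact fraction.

Load 1 — point force P=16 kN at a=18/5 m (b=L-a=12/5):
  θ_1 = -Pa²/(2EI)  [x>a] = -16·(18/5)²/(2·100000) = -81/78125 rad
Load 2 — uniform load w=20 kN/m over full span:
  θ_2 = -wx(x²-3Lx+3L²)/(6EI) = -20·(9/2)·((9/2)²-3·6·(9/2)+3·6²)/(6·100000) = -567/80000 rad
Load 3 — applied couple M₀=19 kN·m at a=12/5 m (b=L-a=18/5):
  θ_3 = M₀a/EI  [x>a] = 19·(12/5)/100000 = 57/125000 rad
Superposition: θ = Σ θ_i = -76683/10000000 rad ≈ -0.007668 rad

θ(9/2) = -76683/10000000 rad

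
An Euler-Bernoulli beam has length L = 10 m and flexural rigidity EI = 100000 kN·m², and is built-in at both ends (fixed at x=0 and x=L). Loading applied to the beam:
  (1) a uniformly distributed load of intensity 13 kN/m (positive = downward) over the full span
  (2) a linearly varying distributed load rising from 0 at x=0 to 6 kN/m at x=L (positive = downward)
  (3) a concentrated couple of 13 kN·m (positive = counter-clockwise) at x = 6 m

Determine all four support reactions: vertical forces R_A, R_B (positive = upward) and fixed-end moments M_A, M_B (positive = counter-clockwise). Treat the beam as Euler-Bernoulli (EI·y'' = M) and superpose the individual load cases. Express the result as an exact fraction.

R_A = 9484/125 kN, M_A = 9937/75 kN·m, R_B = 10516/125 kN, M_B = -10258/75 kN·m

Load 1 — uniform load w=13 kN/m over full span:
  R_A = wL/2 = 13·10/2 = 65 kN
  M_A = wL²/12 = 13·10²/12 = 325/3 kN·m
  R_B = wL/2 = 13·10/2 = 65 kN
  M_B = -wL²/12 = -13·10²/12 = -325/3 kN·m
Load 2 — triangular load w₀=6 kN/m (0→w₀ over full span):
  R_A = 3w₀L/20 = 3·6·10/20 = 9 kN
  M_A = w₀L²/30 = 6·10²/30 = 20 kN·m
  R_B = 7w₀L/20 = 7·6·10/20 = 21 kN
  M_B = -w₀L²/20 = -6·10²/20 = -30 kN·m
Load 3 — applied couple M₀=13 kN·m at a=6 m (b=L-a=4):
  R_A = 6M₀ab/L³ = 6·13·6·4/10³ = 234/125 kN
  M_A = M₀b(2a-b)/L² = 13·4·(2·6-4)/10² = 104/25 kN·m
  R_B = -6M₀ab/L³ = -6·13·6·4/10³ = -234/125 kN
  M_B = M₀a(2b-a)/L² = 13·6·(2·4-6)/10² = 39/25 kN·m
Superposition: R_A = 9484/125 kN, M_A = 9937/75 kN·m, R_B = 10516/125 kN, M_B = -10258/75 kN·m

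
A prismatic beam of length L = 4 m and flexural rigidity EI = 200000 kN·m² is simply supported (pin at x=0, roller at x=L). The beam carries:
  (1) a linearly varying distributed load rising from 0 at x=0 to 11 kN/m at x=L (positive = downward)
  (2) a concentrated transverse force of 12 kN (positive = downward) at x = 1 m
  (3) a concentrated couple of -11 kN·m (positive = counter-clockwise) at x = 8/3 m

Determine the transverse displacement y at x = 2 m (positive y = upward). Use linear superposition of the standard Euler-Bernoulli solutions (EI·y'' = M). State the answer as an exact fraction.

Load 1 — triangular load w₀=11 kN/m (0→w₀ over full span):
  y_1 = -w₀x(7L⁴-10L²x²+3x⁴)/(360LEI) = -11·2·(7·4⁴-10·4²·2²+3·2⁴)/(360·4·200000) = -11/120000 m
Load 2 — point force P=12 kN at a=1 m (b=L-a=3):
  y_2 = -Pa(L-x)(2Lx-a²-x²)/(6LEI)  [x>a] = -12·1·(4-2)·(2·4·2-1²-2²)/(6·4·200000) = -11/200000 m
Load 3 — applied couple M₀=-11 kN·m at a=8/3 m (b=L-a=4/3):
  y_3 = (M₀x³/(6L)+C₁x)/EI  [x≤a] with C₁=M₀(3b²-L²)/(6L)=44/9 = ((-11)·2³/(6·4)+(44/9)·2)/200000 = 11/360000 m
Superposition: y = Σ y_i = -209/1800000 m ≈ -0.000116 m

y(2) = -209/1800000 m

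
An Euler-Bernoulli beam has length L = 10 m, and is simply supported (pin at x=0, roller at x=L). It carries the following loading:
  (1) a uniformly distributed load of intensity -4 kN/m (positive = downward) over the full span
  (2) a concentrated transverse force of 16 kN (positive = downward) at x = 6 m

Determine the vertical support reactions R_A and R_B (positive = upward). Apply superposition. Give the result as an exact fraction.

R_A = -68/5 kN, R_B = -52/5 kN

Load 1 — uniform load w=-4 kN/m over full span:
  R_A = wL/2 = (-4)·10/2 = -20 kN
  R_B = wL/2 = (-4)·10/2 = -20 kN
Load 2 — point force P=16 kN at a=6 m (b=L-a=4):
  R_A = Pb/L = 16·4/10 = 32/5 kN
  R_B = Pa/L = 16·6/10 = 48/5 kN
Superposition: R_A = -68/5 kN, R_B = -52/5 kN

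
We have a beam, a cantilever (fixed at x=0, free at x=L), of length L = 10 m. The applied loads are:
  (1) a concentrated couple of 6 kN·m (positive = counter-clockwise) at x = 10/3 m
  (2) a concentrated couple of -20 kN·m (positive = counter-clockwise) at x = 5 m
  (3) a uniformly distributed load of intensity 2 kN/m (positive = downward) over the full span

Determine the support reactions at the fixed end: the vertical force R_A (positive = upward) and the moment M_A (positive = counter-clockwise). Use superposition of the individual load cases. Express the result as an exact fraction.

R_A = 20 kN, M_A = 114 kN·m

Load 1 — applied couple M₀=6 kN·m at a=10/3 m (b=L-a=20/3):
  R_A = 0 kN
  M_A = -M₀ = -6 kN·m
Load 2 — applied couple M₀=-20 kN·m at a=5 m (b=L-a=5):
  R_A = 0 kN
  M_A = -M₀ = -(-20) = 20 kN·m
Load 3 — uniform load w=2 kN/m over full span:
  R_A = wL = 2·10 = 20 kN
  M_A = wL²/2 = 2·10²/2 = 100 kN·m
Superposition: R_A = 20 kN, M_A = 114 kN·m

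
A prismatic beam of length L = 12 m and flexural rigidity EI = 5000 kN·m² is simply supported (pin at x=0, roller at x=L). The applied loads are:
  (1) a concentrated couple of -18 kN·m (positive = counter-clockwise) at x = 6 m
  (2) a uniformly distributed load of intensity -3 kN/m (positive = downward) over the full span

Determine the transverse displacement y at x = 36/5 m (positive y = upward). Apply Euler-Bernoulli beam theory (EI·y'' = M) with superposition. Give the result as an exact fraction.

Load 1 — applied couple M₀=-18 kN·m at a=6 m (b=L-a=6):
  y_1 = (M₀x³/(6L)-M₀(x-a)²/2+C₁x)/EI  [x>a] with C₁=M₀(3b²-L²)/(6L)=9 = ((-18)·(36/5)³/(6·12)-(-18)·((36/5)-6)²/2+9·(36/5))/5000 = -243/78125 m
Load 2 — uniform load w=-3 kN/m over full span:
  y_2 = -wx(L³-2Lx²+x³)/(24EI) = -(-3)·(36/5)·(12³-2·12·(36/5)²+(36/5)³)/(24·5000) = 60264/390625 m
Superposition: y = Σ y_i = 59049/390625 m ≈ 0.151165 m

y(36/5) = 59049/390625 m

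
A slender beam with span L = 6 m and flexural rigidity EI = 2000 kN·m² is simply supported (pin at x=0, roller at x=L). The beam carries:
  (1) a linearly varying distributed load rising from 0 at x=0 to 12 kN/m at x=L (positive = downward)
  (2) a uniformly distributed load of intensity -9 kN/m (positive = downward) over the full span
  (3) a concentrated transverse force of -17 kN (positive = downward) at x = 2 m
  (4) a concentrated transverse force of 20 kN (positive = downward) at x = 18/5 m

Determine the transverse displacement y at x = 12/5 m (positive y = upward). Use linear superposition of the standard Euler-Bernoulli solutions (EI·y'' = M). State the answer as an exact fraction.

Load 1 — triangular load w₀=12 kN/m (0→w₀ over full span):
  y_1 = -w₀x(7L⁴-10L²x²+3x⁴)/(360LEI) = -12·(12/5)·(7·6⁴-10·6²·(12/5)²+3·(12/5)⁴)/(360·6·2000) = -92421/1953125 m
Load 2 — uniform load w=-9 kN/m over full span:
  y_2 = -wx(L³-2Lx²+x³)/(24EI) = -(-9)·(12/5)·(6³-2·6·(12/5)²+(12/5)³)/(24·2000) = 22599/312500 m
Load 3 — point force P=-17 kN at a=2 m (b=L-a=4):
  y_3 = -Pa(L-x)(2Lx-a²-x²)/(6LEI)  [x>a] = -(-17)·2·(6-(12/5))·(2·6·(12/5)-2²-(12/5)²)/(6·6·2000) = 2023/62500 m
Load 4 — point force P=20 kN at a=18/5 m (b=L-a=12/5):
  y_4 = -Pbx(L²-b²-x²)/(6LEI)  [x≤a] = -20·(12/5)·(12/5)·(6²-(12/5)²-(12/5)²)/(6·6·2000) = -612/15625 m
Superposition: y = Σ y_i = 71083/3906250 m ≈ 0.018197 m

y(12/5) = 71083/3906250 m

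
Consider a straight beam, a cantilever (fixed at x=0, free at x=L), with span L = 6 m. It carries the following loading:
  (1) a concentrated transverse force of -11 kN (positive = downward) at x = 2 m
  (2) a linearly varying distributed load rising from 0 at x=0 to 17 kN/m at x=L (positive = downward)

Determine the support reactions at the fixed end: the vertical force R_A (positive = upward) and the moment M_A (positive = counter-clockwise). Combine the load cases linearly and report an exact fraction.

Load 1 — point force P=-11 kN at a=2 m (b=L-a=4):
  R_A = P = (-11) = -11 kN
  M_A = Pa = (-11)·2 = -22 kN·m
Load 2 — triangular load w₀=17 kN/m (0→w₀ over full span):
  R_A = w₀L/2 = 17·6/2 = 51 kN
  M_A = w₀L²/3 = 17·6²/3 = 204 kN·m
Superposition: R_A = 40 kN, M_A = 182 kN·m

R_A = 40 kN, M_A = 182 kN·m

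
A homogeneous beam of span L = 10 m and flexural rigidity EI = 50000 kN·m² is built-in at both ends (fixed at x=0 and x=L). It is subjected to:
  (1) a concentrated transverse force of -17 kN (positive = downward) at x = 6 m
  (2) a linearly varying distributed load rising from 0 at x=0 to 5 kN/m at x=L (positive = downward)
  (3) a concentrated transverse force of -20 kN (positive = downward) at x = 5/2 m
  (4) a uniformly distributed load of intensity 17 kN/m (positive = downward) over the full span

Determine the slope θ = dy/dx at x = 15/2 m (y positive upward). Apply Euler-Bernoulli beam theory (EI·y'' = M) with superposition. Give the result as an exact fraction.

Load 1 — point force P=-17 kN at a=6 m (b=L-a=4):
  θ_1 = Pa²(L-x)(2bL-(3b+a)(L-x))/(2L³EI)  [x>a] = (-17)·6²·(10-(15/2))·(2·4·10-(3·4+6)·(10-(15/2)))/(2·10³·50000) = -1071/2000000 rad
Load 2 — triangular load w₀=5 kN/m (0→w₀ over full span):
  θ_2 = -w₀(2x(L-x)(L-2x)(x+2L)+x²(L-x)²)/(120LEI) = -5·(2·(15/2)·(10-(15/2))·(10-2·(15/2))·((15/2)+2·10)+(15/2)²·(10-(15/2))²)/(120·10·50000) = 41/102400 rad
Load 3 — point force P=-20 kN at a=5/2 m (b=L-a=15/2):
  θ_3 = Pa²(L-x)(2bL-(3b+a)(L-x))/(2L³EI)  [x>a] = (-20)·(5/2)²·(10-(15/2))·(2·(15/2)·10-(3·(15/2)+(5/2))·(10-(15/2)))/(2·10³·50000) = -7/25600 rad
Load 4 — uniform load w=17 kN/m over full span:
  θ_4 = -wx(L-x)(L-2x)/(12EI) = -17·(15/2)·(10-(15/2))·(10-2·(15/2))/(12·50000) = 17/6400 rad
Superposition: θ = Σ θ_i = 143853/64000000 rad ≈ 0.002248 rad

θ(15/2) = 143853/64000000 rad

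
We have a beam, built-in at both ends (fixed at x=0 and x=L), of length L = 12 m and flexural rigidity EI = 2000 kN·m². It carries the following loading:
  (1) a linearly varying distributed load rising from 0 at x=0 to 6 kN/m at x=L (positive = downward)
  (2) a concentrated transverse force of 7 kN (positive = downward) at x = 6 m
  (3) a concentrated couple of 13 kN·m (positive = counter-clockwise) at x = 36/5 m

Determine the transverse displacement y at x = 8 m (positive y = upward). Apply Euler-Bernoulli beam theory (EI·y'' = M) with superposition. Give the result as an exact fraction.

Load 1 — triangular load w₀=6 kN/m (0→w₀ over full span):
  y_1 = -w₀x²(L-x)²(x+2L)/(120LEI) = -6·8²·(12-8)²·(8+2·12)/(120·12·2000) = -128/1875 m
Load 2 — point force P=7 kN at a=6 m (b=L-a=6):
  y_2 = -Pa²(L-x)²(3bL-(3b+a)(L-x))/(6L³EI)  [x>a] = -7·6²·(12-8)²·(3·6·12-(3·6+6)·(12-8))/(6·12³·2000) = -7/300 m
Load 3 — applied couple M₀=13 kN·m at a=36/5 m (b=L-a=24/5):
  y_3 = (R_Ax³/6 - M_Ax²/2 - M₀(x-a)²/2)/EI  [x>a] with R_A=39/25, M_A=104/25 = ((39/25)·8³/6 - (104/25)·8²/2 - 13·(8-(36/5))²/2)/2000 = -13/6250 m
Superposition: y = Σ y_i = -1171/12500 m ≈ -0.093680 m

y(8) = -1171/12500 m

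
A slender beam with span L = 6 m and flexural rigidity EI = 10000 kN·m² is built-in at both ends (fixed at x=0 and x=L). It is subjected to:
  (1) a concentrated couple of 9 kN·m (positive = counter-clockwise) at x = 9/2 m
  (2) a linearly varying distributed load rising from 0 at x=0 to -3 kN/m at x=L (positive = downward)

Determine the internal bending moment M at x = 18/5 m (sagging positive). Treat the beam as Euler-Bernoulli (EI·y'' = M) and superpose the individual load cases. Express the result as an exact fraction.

Load 1 — applied couple M₀=9 kN·m at a=9/2 m (b=L-a=3/2):
  M_1 = R_Ax - M_A  [x≤a] with R_A=27/16, M_A=45/16 = (27/16)·(18/5) - (45/16) = 261/80 kN·m
Load 2 — triangular load w₀=-3 kN/m (0→w₀ over full span):
  M_2 = 3w₀Lx/20 - w₀L²/30 - w₀x³/(6L) = 3·(-3)·6·(18/5)/20 - (-3)·6²/30 - (-3)·(18/5)³/(6·6) = -279/125 kN·m
Superposition: M = Σ M_i = 2061/2000 kN·m ≈ 1.030500 kN·m

M(18/5) = 2061/2000 kN·m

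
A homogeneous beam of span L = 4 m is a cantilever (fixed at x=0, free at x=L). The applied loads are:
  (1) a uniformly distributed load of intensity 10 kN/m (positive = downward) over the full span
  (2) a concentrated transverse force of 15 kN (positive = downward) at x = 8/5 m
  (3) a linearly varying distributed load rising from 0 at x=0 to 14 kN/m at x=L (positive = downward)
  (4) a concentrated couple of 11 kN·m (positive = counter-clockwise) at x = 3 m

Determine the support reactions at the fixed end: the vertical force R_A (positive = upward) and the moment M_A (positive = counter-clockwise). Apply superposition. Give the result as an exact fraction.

R_A = 83 kN, M_A = 503/3 kN·m

Load 1 — uniform load w=10 kN/m over full span:
  R_A = wL = 10·4 = 40 kN
  M_A = wL²/2 = 10·4²/2 = 80 kN·m
Load 2 — point force P=15 kN at a=8/5 m (b=L-a=12/5):
  R_A = P = 15 kN
  M_A = Pa = 15·(8/5) = 24 kN·m
Load 3 — triangular load w₀=14 kN/m (0→w₀ over full span):
  R_A = w₀L/2 = 14·4/2 = 28 kN
  M_A = w₀L²/3 = 14·4²/3 = 224/3 kN·m
Load 4 — applied couple M₀=11 kN·m at a=3 m (b=L-a=1):
  R_A = 0 kN
  M_A = -M₀ = -11 kN·m
Superposition: R_A = 83 kN, M_A = 503/3 kN·m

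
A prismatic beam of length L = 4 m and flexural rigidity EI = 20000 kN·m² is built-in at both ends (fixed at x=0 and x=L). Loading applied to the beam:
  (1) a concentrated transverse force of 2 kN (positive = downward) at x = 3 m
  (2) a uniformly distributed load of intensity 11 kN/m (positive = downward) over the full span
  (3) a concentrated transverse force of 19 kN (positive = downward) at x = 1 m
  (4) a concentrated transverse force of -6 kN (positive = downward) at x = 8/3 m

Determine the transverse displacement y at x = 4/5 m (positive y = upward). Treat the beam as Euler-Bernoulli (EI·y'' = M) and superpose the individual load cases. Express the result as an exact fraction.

Load 1 — point force P=2 kN at a=3 m (b=L-a=1):
  y_1 = -Pb²x²(3aL-(3a+b)x)/(6L³EI)  [x≤a] = -2·1²·(4/5)²·(3·3·4-(3·3+1)·(4/5))/(6·4³·20000) = -7/1500000 m
Load 2 — uniform load w=11 kN/m over full span:
  y_2 = -wx²(L-x)²/(24EI) = -11·(4/5)²·(4-(4/5))²/(24·20000) = -176/1171875 m
Load 3 — point force P=19 kN at a=1 m (b=L-a=3):
  y_3 = -Pb²x²(3aL-(3a+b)x)/(6L³EI)  [x≤a] = -19·3²·(4/5)²·(3·1·4-(3·1+3)·(4/5))/(6·4³·20000) = -513/5000000 m
Load 4 — point force P=-6 kN at a=8/3 m (b=L-a=4/3):
  y_4 = -Pb²x²(3aL-(3a+b)x)/(6L³EI)  [x≤a] = -(-6)·(4/3)²·(4/5)²·(3·(8/3)·4-(3·(8/3)+(4/3))·(4/5))/(6·4³·20000) = 46/2109375 m
Superposition: y = Σ y_i = -159061/675000000 m ≈ -0.000236 m

y(4/5) = -159061/675000000 m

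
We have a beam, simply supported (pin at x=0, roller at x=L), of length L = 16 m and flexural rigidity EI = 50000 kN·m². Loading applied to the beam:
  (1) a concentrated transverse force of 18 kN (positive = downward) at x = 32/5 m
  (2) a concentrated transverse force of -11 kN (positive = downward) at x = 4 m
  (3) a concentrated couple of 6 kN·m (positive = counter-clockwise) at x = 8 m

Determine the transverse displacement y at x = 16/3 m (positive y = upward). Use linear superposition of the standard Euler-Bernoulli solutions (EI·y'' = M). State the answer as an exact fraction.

y(16/3) = -439528/31640625 m

Load 1 — point force P=18 kN at a=32/5 m (b=L-a=48/5):
  y_1 = -Pbx(L²-b²-x²)/(6LEI)  [x≤a] = -18·(48/5)·(16/3)·(16²-(48/5)²-(16/3)²)/(6·16·50000) = -30464/1171875 m
Load 2 — point force P=-11 kN at a=4 m (b=L-a=12):
  y_2 = -Pa(L-x)(2Lx-a²-x²)/(6LEI)  [x>a] = -(-11)·4·(16-(16/3))·(2·16·(16/3)-4²-(16/3)²)/(6·16·50000) = 3124/253125 m
Load 3 — applied couple M₀=6 kN·m at a=8 m (b=L-a=8):
  y_3 = (M₀x³/(6L)+C₁x)/EI  [x≤a] with C₁=M₀(3b²-L²)/(6L)=-4 = (6·(16/3)³/(6·16)+(-4)·(16/3))/50000 = -4/16875 m
Superposition: y = Σ y_i = -439528/31640625 m ≈ -0.013891 m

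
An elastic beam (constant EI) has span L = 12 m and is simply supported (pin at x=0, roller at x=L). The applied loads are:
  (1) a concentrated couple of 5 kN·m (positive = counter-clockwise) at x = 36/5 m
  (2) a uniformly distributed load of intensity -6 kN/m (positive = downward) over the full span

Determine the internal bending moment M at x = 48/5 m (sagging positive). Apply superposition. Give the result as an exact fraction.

Load 1 — applied couple M₀=5 kN·m at a=36/5 m (b=L-a=24/5):
  M_1 = M₀x/L - M₀  [x>a] = 5·(48/5)/12 - 5 = -1 kN·m
Load 2 — uniform load w=-6 kN/m over full span:
  M_2 = wx(L-x)/2 = (-6)·(48/5)·(12-(48/5))/2 = -1728/25 kN·m
Superposition: M = Σ M_i = -1753/25 kN·m ≈ -70.120000 kN·m

M(48/5) = -1753/25 kN·m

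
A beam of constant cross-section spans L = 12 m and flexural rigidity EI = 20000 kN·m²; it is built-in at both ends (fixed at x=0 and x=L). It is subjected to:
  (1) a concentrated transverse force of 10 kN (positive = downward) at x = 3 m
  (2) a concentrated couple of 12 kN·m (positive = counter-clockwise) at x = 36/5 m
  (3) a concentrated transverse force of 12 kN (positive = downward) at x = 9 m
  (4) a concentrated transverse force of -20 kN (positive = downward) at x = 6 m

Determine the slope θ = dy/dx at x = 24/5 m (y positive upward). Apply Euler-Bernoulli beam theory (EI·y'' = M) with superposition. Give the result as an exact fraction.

Load 1 — point force P=10 kN at a=3 m (b=L-a=9):
  θ_1 = Pa²(L-x)(2bL-(3b+a)(L-x))/(2L³EI)  [x>a] = 10·3²·(12-(24/5))·(2·9·12-(3·9+3)·(12-(24/5)))/(2·12³·20000) = 0 rad
Load 2 — applied couple M₀=12 kN·m at a=36/5 m (b=L-a=24/5):
  θ_2 = (R_Ax²/2 - M_Ax)/EI  [x≤a] with R_A=36/25, M_A=96/25 = ((36/25)·(24/5)²/2 - (96/25)·(24/5))/20000 = -36/390625 rad
Load 3 — point force P=12 kN at a=9 m (b=L-a=3):
  θ_3 = -Pb²x(2aL-(3a+b)x)/(2L³EI)  [x≤a] = -12·3²·(24/5)·(2·9·12-(3·9+3)·(24/5))/(2·12³·20000) = -27/50000 rad
Load 4 — point force P=-20 kN at a=6 m (b=L-a=6):
  θ_4 = -Pb²x(2aL-(3a+b)x)/(2L³EI)  [x≤a] = -(-20)·6²·(24/5)·(2·6·12-(3·6+6)·(24/5))/(2·12³·20000) = 9/6250 rad
Superposition: θ = Σ θ_i = 5049/6250000 rad ≈ 0.000808 rad

θ(24/5) = 5049/6250000 rad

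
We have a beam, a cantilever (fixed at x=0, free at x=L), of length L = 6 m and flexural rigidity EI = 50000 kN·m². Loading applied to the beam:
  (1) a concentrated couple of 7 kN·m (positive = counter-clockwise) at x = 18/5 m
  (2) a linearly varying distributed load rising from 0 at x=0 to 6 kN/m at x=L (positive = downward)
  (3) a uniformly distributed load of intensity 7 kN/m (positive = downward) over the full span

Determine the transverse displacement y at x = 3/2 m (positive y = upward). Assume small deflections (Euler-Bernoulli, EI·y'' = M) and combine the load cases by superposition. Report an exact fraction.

y(3/2) = -233811/64000000 m

Load 1 — applied couple M₀=7 kN·m at a=18/5 m (b=L-a=12/5):
  y_1 = M₀x²/(2EI)  [x≤a] = 7·(3/2)²/(2·50000) = 63/400000 m
Load 2 — triangular load w₀=6 kN/m (0→w₀ over full span):
  y_2 = (w₀Lx³/12-w₀L²x²/6-w₀x⁵/(120L))/EI = (6·6·(3/2)³/12-6·6²·(3/2)²/6-6·(3/2)⁵/(120·6))/50000 = -90801/64000000 m
Load 3 — uniform load w=7 kN/m over full span:
  y_3 = -wx²(x²-4Lx+6L²)/(24EI) = -7·(3/2)²·((3/2)²-4·6·(3/2)+6·6²)/(24·50000) = -15309/6400000 m
Superposition: y = Σ y_i = -233811/64000000 m ≈ -0.003653 m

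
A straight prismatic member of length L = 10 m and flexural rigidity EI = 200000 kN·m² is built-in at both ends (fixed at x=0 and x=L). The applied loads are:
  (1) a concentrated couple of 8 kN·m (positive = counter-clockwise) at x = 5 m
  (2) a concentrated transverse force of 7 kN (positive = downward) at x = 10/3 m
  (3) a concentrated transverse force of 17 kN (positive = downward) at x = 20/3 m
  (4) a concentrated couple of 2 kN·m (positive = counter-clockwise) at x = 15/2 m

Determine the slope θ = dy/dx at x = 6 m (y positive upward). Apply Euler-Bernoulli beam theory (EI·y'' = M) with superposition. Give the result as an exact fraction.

Load 1 — applied couple M₀=8 kN·m at a=5 m (b=L-a=5):
  θ_1 = (R_Ax²/2 - M_Ax - M₀(x-a))/EI  [x>a] with R_A=6/5, M_A=2 = ((6/5)·6²/2 - 2·6 - 8·(6-5))/200000 = 1/125000 rad
Load 2 — point force P=7 kN at a=10/3 m (b=L-a=20/3):
  θ_2 = Pa²(L-x)(2bL-(3b+a)(L-x))/(2L³EI)  [x>a] = 7·(10/3)²·(10-6)·(2·(20/3)·10-(3·(20/3)+(10/3))·(10-6))/(2·10³·200000) = 7/225000 rad
Load 3 — point force P=17 kN at a=20/3 m (b=L-a=10/3):
  θ_3 = -Pb²x(2aL-(3a+b)x)/(2L³EI)  [x≤a] = -17·(10/3)²·6·(2·(20/3)·10-(3·(20/3)+(10/3))·6)/(2·10³·200000) = 17/900000 rad
Load 4 — applied couple M₀=2 kN·m at a=15/2 m (b=L-a=5/2):
  θ_4 = (R_Ax²/2 - M_Ax)/EI  [x≤a] with R_A=9/40, M_A=5/8 = ((9/40)·6²/2 - (5/8)·6)/200000 = 3/2000000 rad
Superposition: θ = Σ θ_i = 119/2000000 rad ≈ 0.000060 rad

θ(6) = 119/2000000 rad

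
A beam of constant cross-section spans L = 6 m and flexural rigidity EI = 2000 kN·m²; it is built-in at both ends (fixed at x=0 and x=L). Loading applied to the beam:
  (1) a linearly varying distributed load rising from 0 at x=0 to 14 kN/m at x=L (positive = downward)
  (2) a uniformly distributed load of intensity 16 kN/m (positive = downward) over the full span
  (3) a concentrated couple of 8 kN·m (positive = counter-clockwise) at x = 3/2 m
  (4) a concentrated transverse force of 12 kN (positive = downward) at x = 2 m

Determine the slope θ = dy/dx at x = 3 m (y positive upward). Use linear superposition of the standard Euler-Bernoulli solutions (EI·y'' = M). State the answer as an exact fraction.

Load 1 — triangular load w₀=14 kN/m (0→w₀ over full span):
  θ_1 = -w₀(2x(L-x)(L-2x)(x+2L)+x²(L-x)²)/(120LEI) = -14·(2·3·(6-3)·(6-2·3)·(3+2·6)+3²·(6-3)²)/(120·6·2000) = -63/80000 rad
Load 2 — uniform load w=16 kN/m over full span:
  θ_2 = -wx(L-x)(L-2x)/(12EI) = -16·3·(6-3)·(6-2·3)/(12·2000) = 0 rad
Load 3 — applied couple M₀=8 kN·m at a=3/2 m (b=L-a=9/2):
  θ_3 = (R_Ax²/2 - M_Ax - M₀(x-a))/EI  [x>a] with R_A=3/2, M_A=-3/2 = ((3/2)·3²/2 - (-3/2)·3 - 8·(3-(3/2)))/2000 = -3/8000 rad
Load 4 — point force P=12 kN at a=2 m (b=L-a=4):
  θ_4 = Pa²(L-x)(2bL-(3b+a)(L-x))/(2L³EI)  [x>a] = 12·2²·(6-3)·(2·4·6-(3·4+2)·(6-3))/(2·6³·2000) = 1/1000 rad
Superposition: θ = Σ θ_i = -13/80000 rad ≈ -0.000162 rad

θ(3) = -13/80000 rad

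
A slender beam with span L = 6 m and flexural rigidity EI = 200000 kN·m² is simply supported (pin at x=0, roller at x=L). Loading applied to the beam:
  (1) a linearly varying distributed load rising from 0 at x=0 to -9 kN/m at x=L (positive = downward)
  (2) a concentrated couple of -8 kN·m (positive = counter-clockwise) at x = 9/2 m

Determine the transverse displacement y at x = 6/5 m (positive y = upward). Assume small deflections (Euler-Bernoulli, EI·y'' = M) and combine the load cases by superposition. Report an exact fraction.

y(6/5) = 784611/3125000000 m

Load 1 — triangular load w₀=-9 kN/m (0→w₀ over full span):
  y_1 = -w₀x(7L⁴-10L²x²+3x⁴)/(360LEI) = -(-9)·(6/5)·(7·6⁴-10·6²·(6/5)²+3·(6/5)⁴)/(360·6·200000) = 10449/48828125 m
Load 2 — applied couple M₀=-8 kN·m at a=9/2 m (b=L-a=3/2):
  y_2 = (M₀x³/(6L)+C₁x)/EI  [x≤a] with C₁=M₀(3b²-L²)/(6L)=13/2 = ((-8)·(6/5)³/(6·6)+(13/2)·(6/5))/200000 = 927/25000000 m
Superposition: y = Σ y_i = 784611/3125000000 m ≈ 0.000251 m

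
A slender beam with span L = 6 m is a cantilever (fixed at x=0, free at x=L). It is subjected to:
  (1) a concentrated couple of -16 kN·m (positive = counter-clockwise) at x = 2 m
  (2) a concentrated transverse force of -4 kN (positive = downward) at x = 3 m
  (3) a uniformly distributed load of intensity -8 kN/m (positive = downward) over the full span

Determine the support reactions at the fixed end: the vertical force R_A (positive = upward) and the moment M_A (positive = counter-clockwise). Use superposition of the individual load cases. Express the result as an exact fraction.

R_A = -52 kN, M_A = -140 kN·m

Load 1 — applied couple M₀=-16 kN·m at a=2 m (b=L-a=4):
  R_A = 0 kN
  M_A = -M₀ = -(-16) = 16 kN·m
Load 2 — point force P=-4 kN at a=3 m (b=L-a=3):
  R_A = P = (-4) = -4 kN
  M_A = Pa = (-4)·3 = -12 kN·m
Load 3 — uniform load w=-8 kN/m over full span:
  R_A = wL = (-8)·6 = -48 kN
  M_A = wL²/2 = (-8)·6²/2 = -144 kN·m
Superposition: R_A = -52 kN, M_A = -140 kN·m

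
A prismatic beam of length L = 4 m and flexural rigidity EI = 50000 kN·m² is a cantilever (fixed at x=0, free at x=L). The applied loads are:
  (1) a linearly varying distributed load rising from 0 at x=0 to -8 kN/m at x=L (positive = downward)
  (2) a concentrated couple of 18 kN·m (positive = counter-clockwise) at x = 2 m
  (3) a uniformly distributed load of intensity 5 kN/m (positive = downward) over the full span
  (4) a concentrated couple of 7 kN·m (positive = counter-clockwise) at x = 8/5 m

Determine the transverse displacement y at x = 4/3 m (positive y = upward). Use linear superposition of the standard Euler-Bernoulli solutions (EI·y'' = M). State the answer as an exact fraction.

y(4/3) = 11657/22781250 m

Load 1 — triangular load w₀=-8 kN/m (0→w₀ over full span):
  y_1 = (w₀Lx³/12-w₀L²x²/6-w₀x⁵/(120L))/EI = ((-8)·4·(4/3)³/12-(-8)·4²·(4/3)²/6-(-8)·(4/3)⁵/(120·4))/50000 = 7216/11390625 m
Load 2 — applied couple M₀=18 kN·m at a=2 m (b=L-a=2):
  y_2 = M₀x²/(2EI)  [x≤a] = 18·(4/3)²/(2·50000) = 1/3125 m
Load 3 — uniform load w=5 kN/m over full span:
  y_3 = -wx²(x²-4Lx+6L²)/(24EI) = -5·(4/3)²·((4/3)²-4·4·(4/3)+6·4²)/(24·50000) = -86/151875 m
Load 4 — applied couple M₀=7 kN·m at a=8/5 m (b=L-a=12/5):
  y_4 = M₀x²/(2EI)  [x≤a] = 7·(4/3)²/(2·50000) = 7/56250 m
Superposition: y = Σ y_i = 11657/22781250 m ≈ 0.000512 m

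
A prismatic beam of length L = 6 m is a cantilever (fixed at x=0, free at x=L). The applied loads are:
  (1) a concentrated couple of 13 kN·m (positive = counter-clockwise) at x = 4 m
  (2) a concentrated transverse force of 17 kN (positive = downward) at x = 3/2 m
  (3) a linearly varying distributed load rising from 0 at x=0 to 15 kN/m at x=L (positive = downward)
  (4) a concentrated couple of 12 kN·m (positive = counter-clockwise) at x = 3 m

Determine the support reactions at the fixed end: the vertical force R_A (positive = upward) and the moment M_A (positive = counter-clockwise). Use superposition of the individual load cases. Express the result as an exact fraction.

Load 1 — applied couple M₀=13 kN·m at a=4 m (b=L-a=2):
  R_A = 0 kN
  M_A = -M₀ = -13 kN·m
Load 2 — point force P=17 kN at a=3/2 m (b=L-a=9/2):
  R_A = P = 17 kN
  M_A = Pa = 17·(3/2) = 51/2 kN·m
Load 3 — triangular load w₀=15 kN/m (0→w₀ over full span):
  R_A = w₀L/2 = 15·6/2 = 45 kN
  M_A = w₀L²/3 = 15·6²/3 = 180 kN·m
Load 4 — applied couple M₀=12 kN·m at a=3 m (b=L-a=3):
  R_A = 0 kN
  M_A = -M₀ = -12 kN·m
Superposition: R_A = 62 kN, M_A = 361/2 kN·m

R_A = 62 kN, M_A = 361/2 kN·m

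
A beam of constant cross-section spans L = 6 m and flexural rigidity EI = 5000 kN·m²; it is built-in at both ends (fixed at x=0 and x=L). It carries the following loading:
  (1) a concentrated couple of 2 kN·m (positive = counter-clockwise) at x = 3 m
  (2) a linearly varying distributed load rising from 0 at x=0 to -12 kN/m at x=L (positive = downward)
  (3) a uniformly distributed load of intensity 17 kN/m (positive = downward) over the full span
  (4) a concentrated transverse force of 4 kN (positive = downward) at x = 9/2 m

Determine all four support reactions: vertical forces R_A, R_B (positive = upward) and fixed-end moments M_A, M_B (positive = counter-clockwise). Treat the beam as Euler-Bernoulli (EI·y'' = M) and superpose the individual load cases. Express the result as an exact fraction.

Load 1 — applied couple M₀=2 kN·m at a=3 m (b=L-a=3):
  R_A = 6M₀ab/L³ = 6·2·3·3/6³ = 1/2 kN
  M_A = M₀b(2a-b)/L² = 2·3·(2·3-3)/6² = 1/2 kN·m
  R_B = -6M₀ab/L³ = -6·2·3·3/6³ = -1/2 kN
  M_B = M₀a(2b-a)/L² = 2·3·(2·3-3)/6² = 1/2 kN·m
Load 2 — triangular load w₀=-12 kN/m (0→w₀ over full span):
  R_A = 3w₀L/20 = 3·(-12)·6/20 = -54/5 kN
  M_A = w₀L²/30 = (-12)·6²/30 = -72/5 kN·m
  R_B = 7w₀L/20 = 7·(-12)·6/20 = -126/5 kN
  M_B = -w₀L²/20 = -(-12)·6²/20 = 108/5 kN·m
Load 3 — uniform load w=17 kN/m over full span:
  R_A = wL/2 = 17·6/2 = 51 kN
  M_A = wL²/12 = 17·6²/12 = 51 kN·m
  R_B = wL/2 = 17·6/2 = 51 kN
  M_B = -wL²/12 = -17·6²/12 = -51 kN·m
Load 4 — point force P=4 kN at a=9/2 m (b=L-a=3/2):
  R_A = Pb²(3a+b)/L³ = 4·(3/2)²·(3·(9/2)+(3/2))/6³ = 5/8 kN
  M_A = Pab²/L² = 4·(9/2)·(3/2)²/6² = 9/8 kN·m
  R_B = Pa²(a+3b)/L³ = 4·(9/2)²·((9/2)+3·(3/2))/6³ = 27/8 kN
  M_B = -Pa²b/L² = -4·(9/2)²·(3/2)/6² = -27/8 kN·m
Superposition: R_A = 1653/40 kN, M_A = 1529/40 kN·m, R_B = 1147/40 kN, M_B = -1291/40 kN·m

R_A = 1653/40 kN, M_A = 1529/40 kN·m, R_B = 1147/40 kN, M_B = -1291/40 kN·m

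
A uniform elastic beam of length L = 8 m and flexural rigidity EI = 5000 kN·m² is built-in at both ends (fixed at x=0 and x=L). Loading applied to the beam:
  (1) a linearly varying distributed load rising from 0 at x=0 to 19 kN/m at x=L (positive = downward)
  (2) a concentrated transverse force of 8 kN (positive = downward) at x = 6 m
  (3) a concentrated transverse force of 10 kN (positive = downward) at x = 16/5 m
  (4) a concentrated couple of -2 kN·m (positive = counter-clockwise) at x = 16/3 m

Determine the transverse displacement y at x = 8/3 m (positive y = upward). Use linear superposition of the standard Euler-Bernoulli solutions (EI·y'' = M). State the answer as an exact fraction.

y(8/3) = -229196/11390625 m

Load 1 — triangular load w₀=19 kN/m (0→w₀ over full span):
  y_1 = -w₀x²(L-x)²(x+2L)/(120LEI) = -19·(8/3)²·(8-(8/3))²·((8/3)+2·8)/(120·8·5000) = -34048/2278125 m
Load 2 — point force P=8 kN at a=6 m (b=L-a=2):
  y_2 = -Pb²x²(3aL-(3a+b)x)/(6L³EI)  [x≤a] = -8·2²·(8/3)²·(3·6·8-(3·6+2)·(8/3))/(6·8³·5000) = -68/50625 m
Load 3 — point force P=10 kN at a=16/5 m (b=L-a=24/5):
  y_3 = -Pb²x²(3aL-(3a+b)x)/(6L³EI)  [x≤a] = -10·(24/5)²·(8/3)²·(3·(16/5)·8-(3·(16/5)+(24/5))·(8/3))/(6·8³·5000) = -64/15625 m
Load 4 — applied couple M₀=-2 kN·m at a=16/3 m (b=L-a=8/3):
  y_4 = (R_Ax³/6 - M_Ax²/2)/EI  [x≤a] with R_A=-1/3, M_A=-2/3 = ((-1/3)·(8/3)³/6 - (-2/3)·(8/3)²/2)/5000 = 8/30375 m
Superposition: y = Σ y_i = -229196/11390625 m ≈ -0.020121 m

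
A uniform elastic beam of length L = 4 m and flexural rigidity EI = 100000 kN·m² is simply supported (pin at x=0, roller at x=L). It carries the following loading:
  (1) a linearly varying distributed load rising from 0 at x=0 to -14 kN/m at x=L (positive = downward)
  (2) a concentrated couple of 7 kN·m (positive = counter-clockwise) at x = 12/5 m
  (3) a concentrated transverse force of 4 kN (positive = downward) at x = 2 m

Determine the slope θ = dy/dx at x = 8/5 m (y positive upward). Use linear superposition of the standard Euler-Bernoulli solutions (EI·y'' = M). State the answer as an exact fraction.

θ(8/5) = 13513/281250000 rad

Load 1 — triangular load w₀=-14 kN/m (0→w₀ over full span):
  θ_1 = -w₀(7L⁴-30L²x²+15x⁴)/(360LEI) = -(-14)·(7·4⁴-30·4²·(8/5)²+15·(8/5)⁴)/(360·4·100000) = 2261/35156250 rad
Load 2 — applied couple M₀=7 kN·m at a=12/5 m (b=L-a=8/5):
  θ_2 = (M₀x²/(2L)+C₁)/EI  [x≤a] with C₁=M₀(3b²-L²)/(6L)=-182/75 = (7·(8/5)²/(2·4)+(-182/75))/100000 = -7/3750000 rad
Load 3 — point force P=4 kN at a=2 m (b=L-a=2):
  θ_3 = -Pb(L²-b²-3x²)/(6LEI)  [x≤a] = -4·2·(4²-2²-3·(8/5)²)/(6·4·100000) = -9/625000 rad
Superposition: θ = Σ θ_i = 13513/281250000 rad ≈ 0.000048 rad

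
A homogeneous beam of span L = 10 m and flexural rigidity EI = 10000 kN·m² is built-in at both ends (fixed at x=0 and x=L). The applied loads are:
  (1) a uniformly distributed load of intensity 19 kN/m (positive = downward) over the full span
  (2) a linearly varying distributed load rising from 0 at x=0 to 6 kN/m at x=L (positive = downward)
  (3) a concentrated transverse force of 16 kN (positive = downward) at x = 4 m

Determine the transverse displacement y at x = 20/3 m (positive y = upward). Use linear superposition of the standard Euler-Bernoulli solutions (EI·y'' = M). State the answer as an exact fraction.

Load 1 — uniform load w=19 kN/m over full span:
  y_1 = -wx²(L-x)²/(24EI) = -19·(20/3)²·(10-(20/3))²/(24·10000) = -19/486 m
Load 2 — triangular load w₀=6 kN/m (0→w₀ over full span):
  y_2 = -w₀x²(L-x)²(x+2L)/(120LEI) = -6·(20/3)²·(10-(20/3))²·((20/3)+2·10)/(120·10·10000) = -8/1215 m
Load 3 — point force P=16 kN at a=4 m (b=L-a=6):
  y_3 = -Pa²(L-x)²(3bL-(3b+a)(L-x))/(6L³EI)  [x>a] = -16·4²·(10-(20/3))²·(3·6·10-(3·6+4)·(10-(20/3)))/(6·10³·10000) = -256/50625 m
Superposition: y = Σ y_i = -5137/101250 m ≈ -0.050736 m

y(20/3) = -5137/101250 m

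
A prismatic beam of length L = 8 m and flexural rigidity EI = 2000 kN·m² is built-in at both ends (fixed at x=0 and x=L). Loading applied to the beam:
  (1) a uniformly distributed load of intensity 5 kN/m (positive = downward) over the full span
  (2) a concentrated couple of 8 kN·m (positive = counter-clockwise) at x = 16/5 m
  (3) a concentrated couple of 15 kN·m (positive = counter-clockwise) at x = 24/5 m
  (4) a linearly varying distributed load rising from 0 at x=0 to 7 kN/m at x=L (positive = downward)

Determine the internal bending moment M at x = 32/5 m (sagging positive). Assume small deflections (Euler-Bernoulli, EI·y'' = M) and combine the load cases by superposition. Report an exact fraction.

Load 1 — uniform load w=5 kN/m over full span:
  M_1 = wLx/2 - wL²/12 - wx²/2 = 5·8·(32/5)/2 - 5·8²/12 - 5·(32/5)²/2 = -16/15 kN·m
Load 2 — applied couple M₀=8 kN·m at a=16/5 m (b=L-a=24/5):
  M_2 = R_Ax - M_A - M₀  [x>a] with R_A=36/25, M_A=24/25 = (36/25)·(32/5) - (24/25) - 8 = 32/125 kN·m
Load 3 — applied couple M₀=15 kN·m at a=24/5 m (b=L-a=16/5):
  M_3 = R_Ax - M_A - M₀  [x>a] with R_A=27/10, M_A=24/5 = (27/10)·(32/5) - (24/5) - 15 = -63/25 kN·m
Load 4 — triangular load w₀=7 kN/m (0→w₀ over full span):
  M_4 = 3w₀Lx/20 - w₀L²/30 - w₀x³/(6L) = 3·7·8·(32/5)/20 - 7·8²/30 - 7·(32/5)³/(6·8) = 224/375 kN·m
Superposition: M = Σ M_i = -41/15 kN·m ≈ -2.733333 kN·m

M(32/5) = -41/15 kN·m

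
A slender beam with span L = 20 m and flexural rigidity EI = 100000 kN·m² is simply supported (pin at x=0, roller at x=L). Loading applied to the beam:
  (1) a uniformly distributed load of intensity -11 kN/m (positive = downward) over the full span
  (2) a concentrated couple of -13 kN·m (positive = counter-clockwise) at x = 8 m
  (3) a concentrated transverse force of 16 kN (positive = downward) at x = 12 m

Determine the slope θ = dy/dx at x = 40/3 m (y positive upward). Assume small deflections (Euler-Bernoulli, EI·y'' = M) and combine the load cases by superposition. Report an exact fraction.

θ(40/3) = -158059/10125000 rad

Load 1 — uniform load w=-11 kN/m over full span:
  θ_1 = -w(L³-6Lx²+4x³)/(24EI) = -(-11)·(20³-6·20·(40/3)²+4·(40/3)³)/(24·100000) = -143/8100 rad
Load 2 — applied couple M₀=-13 kN·m at a=8 m (b=L-a=12):
  θ_2 = (M₀x²/(2L)-M₀(x-a)+C₁)/EI  [x>a] with C₁=M₀(3b²-L²)/(6L)=-52/15 = ((-13)·(40/3)²/(2·20)-(-13)·((40/3)-8)+(-52/15))/100000 = 91/1125000 rad
Load 3 — point force P=16 kN at a=12 m (b=L-a=8):
  θ_3 = -Pa(2L²-6Lx+3x²+a²)/(6LEI)  [x>a] = -16·12·(2·20²-6·20·(40/3)+3·(40/3)²+12²)/(6·20·100000) = 92/46875 rad
Superposition: θ = Σ θ_i = -158059/10125000 rad ≈ -0.015611 rad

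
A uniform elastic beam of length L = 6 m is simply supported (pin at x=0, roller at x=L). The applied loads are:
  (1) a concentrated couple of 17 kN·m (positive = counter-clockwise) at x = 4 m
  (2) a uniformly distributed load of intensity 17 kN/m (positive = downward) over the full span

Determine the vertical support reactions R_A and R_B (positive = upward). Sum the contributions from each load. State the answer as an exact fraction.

R_A = 323/6 kN, R_B = 289/6 kN

Load 1 — applied couple M₀=17 kN·m at a=4 m (b=L-a=2):
  R_A = M₀/L = 17/6 kN
  R_B = -M₀/L = -17/6 kN
Load 2 — uniform load w=17 kN/m over full span:
  R_A = wL/2 = 17·6/2 = 51 kN
  R_B = wL/2 = 17·6/2 = 51 kN
Superposition: R_A = 323/6 kN, R_B = 289/6 kN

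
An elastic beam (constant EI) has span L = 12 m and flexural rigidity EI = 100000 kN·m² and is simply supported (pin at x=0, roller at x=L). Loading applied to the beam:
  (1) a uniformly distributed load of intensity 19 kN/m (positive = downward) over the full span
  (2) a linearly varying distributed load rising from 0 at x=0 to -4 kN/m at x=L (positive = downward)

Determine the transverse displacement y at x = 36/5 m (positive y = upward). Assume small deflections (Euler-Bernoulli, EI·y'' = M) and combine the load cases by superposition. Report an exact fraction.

y(36/5) = -2129706/48828125 m

Load 1 — uniform load w=19 kN/m over full span:
  y_1 = -wx(L³-2Lx²+x³)/(24EI) = -19·(36/5)·(12³-2·12·(36/5)²+(36/5)³)/(24·100000) = -95418/1953125 m
Load 2 — triangular load w₀=-4 kN/m (0→w₀ over full span):
  y_2 = -w₀x(7L⁴-10L²x²+3x⁴)/(360LEI) = -(-4)·(36/5)·(7·12⁴-10·12²·(36/5)²+3·(36/5)⁴)/(360·12·100000) = 255744/48828125 m
Superposition: y = Σ y_i = -2129706/48828125 m ≈ -0.043616 m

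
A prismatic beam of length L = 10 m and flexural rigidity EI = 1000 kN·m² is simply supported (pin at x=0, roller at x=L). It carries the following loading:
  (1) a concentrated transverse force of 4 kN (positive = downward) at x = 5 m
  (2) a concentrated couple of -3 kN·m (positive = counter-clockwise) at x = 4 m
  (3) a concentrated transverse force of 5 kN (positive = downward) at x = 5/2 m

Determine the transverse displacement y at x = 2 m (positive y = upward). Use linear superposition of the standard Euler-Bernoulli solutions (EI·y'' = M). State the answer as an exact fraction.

y(2) = -23573/240000 m

Load 1 — point force P=4 kN at a=5 m (b=L-a=5):
  y_1 = -Pbx(L²-b²-x²)/(6LEI)  [x≤a] = -4·5·2·(10²-5²-2²)/(6·10·1000) = -71/1500 m
Load 2 — applied couple M₀=-3 kN·m at a=4 m (b=L-a=6):
  y_2 = (M₀x³/(6L)+C₁x)/EI  [x≤a] with C₁=M₀(3b²-L²)/(6L)=-2/5 = ((-3)·2³/(6·10)+(-2/5)·2)/1000 = -3/2500 m
Load 3 — point force P=5 kN at a=5/2 m (b=L-a=15/2):
  y_3 = -Pbx(L²-b²-x²)/(6LEI)  [x≤a] = -5·(15/2)·2·(10²-(15/2)²-2²)/(6·10·1000) = -159/3200 m
Superposition: y = Σ y_i = -23573/240000 m ≈ -0.098221 m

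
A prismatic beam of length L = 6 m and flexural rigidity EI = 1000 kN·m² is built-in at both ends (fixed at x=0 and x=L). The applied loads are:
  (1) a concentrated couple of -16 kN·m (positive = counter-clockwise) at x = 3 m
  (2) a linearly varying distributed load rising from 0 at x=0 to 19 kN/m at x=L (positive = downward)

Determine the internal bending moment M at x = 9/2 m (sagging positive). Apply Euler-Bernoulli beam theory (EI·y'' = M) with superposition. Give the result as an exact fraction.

Load 1 — applied couple M₀=-16 kN·m at a=3 m (b=L-a=3):
  M_1 = R_Ax - M_A - M₀  [x>a] with R_A=-4, M_A=-4 = (-4)·(9/2) - (-4) - (-16) = 2 kN·m
Load 2 — triangular load w₀=19 kN/m (0→w₀ over full span):
  M_2 = 3w₀Lx/20 - w₀L²/30 - w₀x³/(6L) = 3·19·6·(9/2)/20 - 19·6²/30 - 19·(9/2)³/(6·6) = 969/160 kN·m
Superposition: M = Σ M_i = 1289/160 kN·m ≈ 8.056250 kN·m

M(9/2) = 1289/160 kN·m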